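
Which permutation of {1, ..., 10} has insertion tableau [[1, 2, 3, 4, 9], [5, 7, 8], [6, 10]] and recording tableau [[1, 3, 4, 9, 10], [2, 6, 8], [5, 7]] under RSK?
Reverse the RSK construction: for i from n down to 1, find the cell of Q containing i, remove the entry at that cell from P, and reverse-bump it up through P; the value ejected from row 1 is w(i).

Step i=10: Q has 10 at row 1, column 5; remove that cell from P, ejecting 9. So w(10) = 9. P is now [[1, 2, 3, 4], [5, 7, 8], [6, 10]].
Step i=9: Q has 9 at row 1, column 4; remove that cell from P, ejecting 4. So w(9) = 4. P is now [[1, 2, 3], [5, 7, 8], [6, 10]].
Step i=8: Q has 8 at row 2, column 3; remove 8 from row 2 of P and reverse-bump: 8 enters row 1 and ejects 3. So w(8) = 3. P is now [[1, 2, 8], [5, 7], [6, 10]].
Step i=7: Q has 7 at row 3, column 2; remove 10 from row 3 of P and reverse-bump: 10 enters row 2 and ejects 7; 7 enters row 1 and ejects 2. So w(7) = 2. P is now [[1, 7, 8], [5, 10], [6]].
Step i=6: Q has 6 at row 2, column 2; remove 10 from row 2 of P and reverse-bump: 10 enters row 1 and ejects 8. So w(6) = 8. P is now [[1, 7, 10], [5], [6]].
Step i=5: Q has 5 at row 3, column 1; remove 6 from row 3 of P and reverse-bump: 6 enters row 2 and ejects 5; 5 enters row 1 and ejects 1. So w(5) = 1. P is now [[5, 7, 10], [6]].
Step i=4: Q has 4 at row 1, column 3; remove that cell from P, ejecting 10. So w(4) = 10. P is now [[5, 7], [6]].
Step i=3: Q has 3 at row 1, column 2; remove that cell from P, ejecting 7. So w(3) = 7. P is now [[5], [6]].
Step i=2: Q has 2 at row 2, column 1; remove 6 from row 2 of P and reverse-bump: 6 enters row 1 and ejects 5. So w(2) = 5. P is now [[6]].
Step i=1: Q has 1 at row 1, column 1; remove that cell from P, ejecting 6. So w(1) = 6. P is now [].

So w = 6 5 7 10 1 8 2 3 4 9.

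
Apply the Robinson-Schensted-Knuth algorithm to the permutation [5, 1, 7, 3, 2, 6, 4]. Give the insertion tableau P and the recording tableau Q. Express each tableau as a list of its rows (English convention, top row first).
P = [[1, 2, 4], [3, 6], [5, 7]], Q = [[1, 3, 6], [2, 4], [5, 7]]

Insert each entry of the permutation into P by Schensted row insertion, recording in Q the position of each new cell.

Insert 5: appended to row 1. P = [[5]].
Insert 1: 1 bumps 5 from row 1; 5 starts row 2. P = [[1], [5]].
Insert 7: appended to row 1. P = [[1, 7], [5]].
Insert 3: 3 bumps 7 from row 1; 7 appends to row 2. P = [[1, 3], [5, 7]].
Insert 2: 2 bumps 3 from row 1; 3 bumps 5 from row 2; 5 starts row 3. P = [[1, 2], [3, 7], [5]].
Insert 6: appended to row 1. P = [[1, 2, 6], [3, 7], [5]].
Insert 4: 4 bumps 6 from row 1; 6 bumps 7 from row 2; 7 appends to row 3. P = [[1, 2, 4], [3, 6], [5, 7]].

So P = [[1, 2, 4], [3, 6], [5, 7]], Q = [[1, 3, 6], [2, 4], [5, 7]].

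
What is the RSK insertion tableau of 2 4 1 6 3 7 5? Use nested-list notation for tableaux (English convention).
P = [[1, 3, 5, 7], [2, 4, 6]]

Insert 2: appended to row 1. P = [[2]].
Insert 4: appended to row 1. P = [[2, 4]].
Insert 1: 1 bumps 2 from row 1; 2 starts row 2. P = [[1, 4], [2]].
Insert 6: appended to row 1. P = [[1, 4, 6], [2]].
Insert 3: 3 bumps 4 from row 1; 4 appends to row 2. P = [[1, 3, 6], [2, 4]].
Insert 7: appended to row 1. P = [[1, 3, 6, 7], [2, 4]].
Insert 5: 5 bumps 6 from row 1; 6 appends to row 2. P = [[1, 3, 5, 7], [2, 4, 6]].

So P = [[1, 3, 5, 7], [2, 4, 6]].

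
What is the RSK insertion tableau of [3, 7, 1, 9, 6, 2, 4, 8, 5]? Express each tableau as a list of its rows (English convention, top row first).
After inserting 3: P = [[3]].
After inserting 7: P = [[3, 7]].
After inserting 1: P = [[1, 7], [3]].
After inserting 9: P = [[1, 7, 9], [3]].
After inserting 6: P = [[1, 6, 9], [3, 7]].
After inserting 2: P = [[1, 2, 9], [3, 6], [7]].
After inserting 4: P = [[1, 2, 4], [3, 6, 9], [7]].
After inserting 8: P = [[1, 2, 4, 8], [3, 6, 9], [7]].
After inserting 5: P = [[1, 2, 4, 5], [3, 6, 8], [7, 9]].

So P = [[1, 2, 4, 5], [3, 6, 8], [7, 9]].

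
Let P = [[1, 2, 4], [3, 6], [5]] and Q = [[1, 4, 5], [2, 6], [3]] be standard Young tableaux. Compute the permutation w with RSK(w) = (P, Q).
5 3 1 2 6 4

Reverse the RSK construction: for i from n down to 1, find the cell of Q containing i, remove the entry at that cell from P, and reverse-bump it up through P; the value ejected from row 1 is w(i).

Step i=6: Q has 6 at row 2, column 2; remove 6 from row 2 of P and reverse-bump: 6 enters row 1 and ejects 4. So w(6) = 4. P is now [[1, 2, 6], [3], [5]].
Step i=5: Q has 5 at row 1, column 3; remove that cell from P, ejecting 6. So w(5) = 6. P is now [[1, 2], [3], [5]].
Step i=4: Q has 4 at row 1, column 2; remove that cell from P, ejecting 2. So w(4) = 2. P is now [[1], [3], [5]].
Step i=3: Q has 3 at row 3, column 1; remove 5 from row 3 of P and reverse-bump: 5 enters row 2 and ejects 3; 3 enters row 1 and ejects 1. So w(3) = 1. P is now [[3], [5]].
Step i=2: Q has 2 at row 2, column 1; remove 5 from row 2 of P and reverse-bump: 5 enters row 1 and ejects 3. So w(2) = 3. P is now [[5]].
Step i=1: Q has 1 at row 1, column 1; remove that cell from P, ejecting 5. So w(1) = 5. P is now [].

So w = 5 3 1 2 6 4.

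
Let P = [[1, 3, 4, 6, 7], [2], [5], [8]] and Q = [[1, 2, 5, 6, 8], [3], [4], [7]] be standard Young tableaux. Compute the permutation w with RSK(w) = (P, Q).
Reverse RSK: for i = n, n-1, ..., 1, locate i in Q, remove the corresponding corner cell from P, and reverse-bump its entry up through P; the value ejected from row 1 is w(i).

So w = 2 8 5 3 4 6 1 7.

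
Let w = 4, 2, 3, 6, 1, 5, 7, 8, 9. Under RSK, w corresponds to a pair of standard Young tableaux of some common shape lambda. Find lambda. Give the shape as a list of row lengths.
RSK row insertion gives P = [[1, 3, 5, 7, 8, 9], [2, 6], [4]], which has shape [6, 2, 1].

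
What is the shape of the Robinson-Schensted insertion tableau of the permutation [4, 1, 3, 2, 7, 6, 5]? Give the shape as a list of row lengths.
Row-insert each entry into an empty tableau.

After inserting 4: P = [[4]].
After inserting 1: P = [[1], [4]].
After inserting 3: P = [[1, 3], [4]].
After inserting 2: P = [[1, 2], [3], [4]].
After inserting 7: P = [[1, 2, 7], [3], [4]].
After inserting 6: P = [[1, 2, 6], [3, 7], [4]].
After inserting 5: P = [[1, 2, 5], [3, 6], [4, 7]].

The final insertion tableau P = [[1, 2, 5], [3, 6], [4, 7]] has shape [3, 2, 2].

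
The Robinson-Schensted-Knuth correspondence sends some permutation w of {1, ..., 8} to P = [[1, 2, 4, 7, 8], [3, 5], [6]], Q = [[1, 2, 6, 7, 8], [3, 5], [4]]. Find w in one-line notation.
3 6 5 1 2 4 7 8

Reverse the RSK construction: for i from n down to 1, find the cell of Q containing i, remove the entry at that cell from P, and reverse-bump it up through P; the value ejected from row 1 is w(i).

Step i=8: Q has 8 at row 1, column 5; remove that cell from P, ejecting 8. So w(8) = 8. P is now [[1, 2, 4, 7], [3, 5], [6]].
Step i=7: Q has 7 at row 1, column 4; remove that cell from P, ejecting 7. So w(7) = 7. P is now [[1, 2, 4], [3, 5], [6]].
Step i=6: Q has 6 at row 1, column 3; remove that cell from P, ejecting 4. So w(6) = 4. P is now [[1, 2], [3, 5], [6]].
Step i=5: Q has 5 at row 2, column 2; remove 5 from row 2 of P and reverse-bump: 5 enters row 1 and ejects 2. So w(5) = 2. P is now [[1, 5], [3], [6]].
Step i=4: Q has 4 at row 3, column 1; remove 6 from row 3 of P and reverse-bump: 6 enters row 2 and ejects 3; 3 enters row 1 and ejects 1. So w(4) = 1. P is now [[3, 5], [6]].
Step i=3: Q has 3 at row 2, column 1; remove 6 from row 2 of P and reverse-bump: 6 enters row 1 and ejects 5. So w(3) = 5. P is now [[3, 6]].
Step i=2: Q has 2 at row 1, column 2; remove that cell from P, ejecting 6. So w(2) = 6. P is now [[3]].
Step i=1: Q has 1 at row 1, column 1; remove that cell from P, ejecting 3. So w(1) = 3. P is now [].

So w = 3 6 5 1 2 4 7 8.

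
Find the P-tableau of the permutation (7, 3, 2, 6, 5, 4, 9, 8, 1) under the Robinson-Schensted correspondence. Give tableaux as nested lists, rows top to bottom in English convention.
After inserting 7: P = [[7]].
After inserting 3: P = [[3], [7]].
After inserting 2: P = [[2], [3], [7]].
After inserting 6: P = [[2, 6], [3], [7]].
After inserting 5: P = [[2, 5], [3, 6], [7]].
After inserting 4: P = [[2, 4], [3, 5], [6], [7]].
After inserting 9: P = [[2, 4, 9], [3, 5], [6], [7]].
After inserting 8: P = [[2, 4, 8], [3, 5, 9], [6], [7]].
After inserting 1: P = [[1, 4, 8], [2, 5, 9], [3], [6], [7]].

So P = [[1, 4, 8], [2, 5, 9], [3], [6], [7]].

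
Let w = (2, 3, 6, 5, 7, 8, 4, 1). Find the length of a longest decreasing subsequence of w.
4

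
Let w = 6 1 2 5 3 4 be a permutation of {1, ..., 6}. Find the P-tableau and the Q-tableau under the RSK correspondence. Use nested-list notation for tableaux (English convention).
P = [[1, 2, 3, 4], [5], [6]], Q = [[1, 3, 4, 6], [2], [5]]

Insert each entry of the permutation into P by Schensted row insertion, recording in Q the position of each new cell.

After inserting 6: P = [[6]].
After inserting 1: P = [[1], [6]].
After inserting 2: P = [[1, 2], [6]].
After inserting 5: P = [[1, 2, 5], [6]].
After inserting 3: P = [[1, 2, 3], [5], [6]].
After inserting 4: P = [[1, 2, 3, 4], [5], [6]].

So P = [[1, 2, 3, 4], [5], [6]], Q = [[1, 3, 4, 6], [2], [5]].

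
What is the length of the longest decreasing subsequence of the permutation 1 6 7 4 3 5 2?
4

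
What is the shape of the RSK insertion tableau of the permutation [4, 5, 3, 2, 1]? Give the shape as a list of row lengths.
Row-insert each entry into an empty tableau.

After inserting 4: P = [[4]].
After inserting 5: P = [[4, 5]].
After inserting 3: P = [[3, 5], [4]].
After inserting 2: P = [[2, 5], [3], [4]].
After inserting 1: P = [[1, 5], [2], [3], [4]].

The final insertion tableau P = [[1, 5], [2], [3], [4]] has shape [2, 1, 1, 1].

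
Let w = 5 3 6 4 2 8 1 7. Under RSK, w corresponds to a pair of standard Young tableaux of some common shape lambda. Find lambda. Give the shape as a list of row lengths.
RSK row insertion gives P = [[1, 4, 7], [2, 6, 8], [3], [5]], which has shape [3, 3, 1, 1].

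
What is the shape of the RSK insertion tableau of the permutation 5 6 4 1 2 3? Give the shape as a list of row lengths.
Row-insert each entry into an empty tableau.

After inserting 5: P = [[5]].
After inserting 6: P = [[5, 6]].
After inserting 4: P = [[4, 6], [5]].
After inserting 1: P = [[1, 6], [4], [5]].
After inserting 2: P = [[1, 2], [4, 6], [5]].
After inserting 3: P = [[1, 2, 3], [4, 6], [5]].

The final insertion tableau P = [[1, 2, 3], [4, 6], [5]] has shape [3, 2, 1].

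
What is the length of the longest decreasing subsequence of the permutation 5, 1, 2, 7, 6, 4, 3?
4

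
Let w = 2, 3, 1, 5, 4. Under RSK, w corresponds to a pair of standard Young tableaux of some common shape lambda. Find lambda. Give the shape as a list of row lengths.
RSK row insertion gives P = [[1, 3, 4], [2, 5]], which has shape [3, 2].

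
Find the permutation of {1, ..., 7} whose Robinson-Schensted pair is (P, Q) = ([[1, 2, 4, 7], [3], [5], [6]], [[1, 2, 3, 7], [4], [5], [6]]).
Reverse the RSK construction: for i from n down to 1, find the cell of Q containing i, remove the entry at that cell from P, and reverse-bump it up through P; the value ejected from row 1 is w(i).

Step i=7: Q has 7 at row 1, column 4; remove that cell from P, ejecting 7. So w(7) = 7. P is now [[1, 2, 4], [3], [5], [6]].
Step i=6: Q has 6 at row 4, column 1; remove 6 from row 4 of P and reverse-bump: 6 enters row 3 and ejects 5; 5 enters row 2 and ejects 3; 3 enters row 1 and ejects 2. So w(6) = 2. P is now [[1, 3, 4], [5], [6]].
Step i=5: Q has 5 at row 3, column 1; remove 6 from row 3 of P and reverse-bump: 6 enters row 2 and ejects 5; 5 enters row 1 and ejects 4. So w(5) = 4. P is now [[1, 3, 5], [6]].
Step i=4: Q has 4 at row 2, column 1; remove 6 from row 2 of P and reverse-bump: 6 enters row 1 and ejects 5. So w(4) = 5. P is now [[1, 3, 6]].
Step i=3: Q has 3 at row 1, column 3; remove that cell from P, ejecting 6. So w(3) = 6. P is now [[1, 3]].
Step i=2: Q has 2 at row 1, column 2; remove that cell from P, ejecting 3. So w(2) = 3. P is now [[1]].
Step i=1: Q has 1 at row 1, column 1; remove that cell from P, ejecting 1. So w(1) = 1. P is now [].

So w = 1 3 6 5 4 2 7.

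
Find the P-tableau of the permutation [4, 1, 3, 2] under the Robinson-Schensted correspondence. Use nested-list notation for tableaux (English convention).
P = [[1, 2], [3], [4]]

Insert 4: appended to row 1. P = [[4]].
Insert 1: 1 bumps 4 from row 1; 4 starts row 2. P = [[1], [4]].
Insert 3: appended to row 1. P = [[1, 3], [4]].
Insert 2: 2 bumps 3 from row 1; 3 bumps 4 from row 2; 4 starts row 3. P = [[1, 2], [3], [4]].

So P = [[1, 2], [3], [4]].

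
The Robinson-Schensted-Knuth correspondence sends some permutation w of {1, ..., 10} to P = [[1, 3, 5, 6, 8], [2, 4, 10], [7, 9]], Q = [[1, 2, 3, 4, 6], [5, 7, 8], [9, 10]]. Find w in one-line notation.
2 4 7 9 5 10 6 8 1 3

Reverse the RSK construction: for i from n down to 1, find the cell of Q containing i, remove the entry at that cell from P, and reverse-bump it up through P; the value ejected from row 1 is w(i).

Step i=10: Q has 10 at row 3, column 2; remove 9 from row 3 of P and reverse-bump: 9 enters row 2 and ejects 4; 4 enters row 1 and ejects 3. So w(10) = 3. P is now [[1, 4, 5, 6, 8], [2, 9, 10], [7]].
Step i=9: Q has 9 at row 3, column 1; remove 7 from row 3 of P and reverse-bump: 7 enters row 2 and ejects 2; 2 enters row 1 and ejects 1. So w(9) = 1. P is now [[2, 4, 5, 6, 8], [7, 9, 10]].
Step i=8: Q has 8 at row 2, column 3; remove 10 from row 2 of P and reverse-bump: 10 enters row 1 and ejects 8. So w(8) = 8. P is now [[2, 4, 5, 6, 10], [7, 9]].
Step i=7: Q has 7 at row 2, column 2; remove 9 from row 2 of P and reverse-bump: 9 enters row 1 and ejects 6. So w(7) = 6. P is now [[2, 4, 5, 9, 10], [7]].
Step i=6: Q has 6 at row 1, column 5; remove that cell from P, ejecting 10. So w(6) = 10. P is now [[2, 4, 5, 9], [7]].
Step i=5: Q has 5 at row 2, column 1; remove 7 from row 2 of P and reverse-bump: 7 enters row 1 and ejects 5. So w(5) = 5. P is now [[2, 4, 7, 9]].
Step i=4: Q has 4 at row 1, column 4; remove that cell from P, ejecting 9. So w(4) = 9. P is now [[2, 4, 7]].
Step i=3: Q has 3 at row 1, column 3; remove that cell from P, ejecting 7. So w(3) = 7. P is now [[2, 4]].
Step i=2: Q has 2 at row 1, column 2; remove that cell from P, ejecting 4. So w(2) = 4. P is now [[2]].
Step i=1: Q has 1 at row 1, column 1; remove that cell from P, ejecting 2. So w(1) = 2. P is now [].

So w = 2 4 7 9 5 10 6 8 1 3.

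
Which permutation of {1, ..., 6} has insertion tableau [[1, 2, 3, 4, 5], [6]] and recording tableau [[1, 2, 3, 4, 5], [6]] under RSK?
Reverse the RSK construction: for i from n down to 1, find the cell of Q containing i, remove the entry at that cell from P, and reverse-bump it up through P; the value ejected from row 1 is w(i).

Step i=6: Q has 6 at row 2, column 1; remove 6 from row 2 of P and reverse-bump: 6 enters row 1 and ejects 5. So w(6) = 5. P is now [[1, 2, 3, 4, 6]].
Step i=5: Q has 5 at row 1, column 5; remove that cell from P, ejecting 6. So w(5) = 6. P is now [[1, 2, 3, 4]].
Step i=4: Q has 4 at row 1, column 4; remove that cell from P, ejecting 4. So w(4) = 4. P is now [[1, 2, 3]].
Step i=3: Q has 3 at row 1, column 3; remove that cell from P, ejecting 3. So w(3) = 3. P is now [[1, 2]].
Step i=2: Q has 2 at row 1, column 2; remove that cell from P, ejecting 2. So w(2) = 2. P is now [[1]].
Step i=1: Q has 1 at row 1, column 1; remove that cell from P, ejecting 1. So w(1) = 1. P is now [].

So w = 1 2 3 4 6 5.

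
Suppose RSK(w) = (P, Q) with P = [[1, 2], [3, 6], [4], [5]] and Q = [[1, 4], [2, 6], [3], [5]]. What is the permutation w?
Reverse the RSK construction: for i from n down to 1, find the cell of Q containing i, remove the entry at that cell from P, and reverse-bump it up through P; the value ejected from row 1 is w(i).

Step i=6: Q has 6 at row 2, column 2; remove 6 from row 2 of P and reverse-bump: 6 enters row 1 and ejects 2. So w(6) = 2. P is now [[1, 6], [3], [4], [5]].
Step i=5: Q has 5 at row 4, column 1; remove 5 from row 4 of P and reverse-bump: 5 enters row 3 and ejects 4; 4 enters row 2 and ejects 3; 3 enters row 1 and ejects 1. So w(5) = 1. P is now [[3, 6], [4], [5]].
Step i=4: Q has 4 at row 1, column 2; remove that cell from P, ejecting 6. So w(4) = 6. P is now [[3], [4], [5]].
Step i=3: Q has 3 at row 3, column 1; remove 5 from row 3 of P and reverse-bump: 5 enters row 2 and ejects 4; 4 enters row 1 and ejects 3. So w(3) = 3. P is now [[4], [5]].
Step i=2: Q has 2 at row 2, column 1; remove 5 from row 2 of P and reverse-bump: 5 enters row 1 and ejects 4. So w(2) = 4. P is now [[5]].
Step i=1: Q has 1 at row 1, column 1; remove that cell from P, ejecting 5. So w(1) = 5. P is now [].

So w = 5 4 3 6 1 2.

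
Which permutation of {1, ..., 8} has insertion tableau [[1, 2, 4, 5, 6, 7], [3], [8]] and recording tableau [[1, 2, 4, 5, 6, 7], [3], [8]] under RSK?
1 8 3 4 5 6 7 2

Reverse RSK: for i = n, n-1, ..., 1, locate i in Q, remove the corresponding corner cell from P, and reverse-bump its entry up through P; the value ejected from row 1 is w(i).

So w = 1 8 3 4 5 6 7 2.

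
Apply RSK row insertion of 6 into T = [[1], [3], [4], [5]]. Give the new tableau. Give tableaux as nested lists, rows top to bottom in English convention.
6 is larger than every entry of row 1, so it is appended to row 1. The new tableau is [[1, 6], [3], [4], [5]].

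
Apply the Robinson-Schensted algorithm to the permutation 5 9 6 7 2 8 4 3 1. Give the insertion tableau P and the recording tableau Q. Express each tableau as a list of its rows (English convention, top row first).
P = [[1, 3, 7, 8], [2, 6], [4], [5], [9]], Q = [[1, 2, 4, 6], [3, 7], [5], [8], [9]]

Insert each entry of the permutation into P by Schensted row insertion, recording in Q the position of each new cell.

Insert 5: appended to row 1. P = [[5]].
Insert 9: appended to row 1. P = [[5, 9]].
Insert 6: 6 bumps 9 from row 1; 9 starts row 2. P = [[5, 6], [9]].
Insert 7: appended to row 1. P = [[5, 6, 7], [9]].
Insert 2: 2 bumps 5 from row 1; 5 bumps 9 from row 2; 9 starts row 3. P = [[2, 6, 7], [5], [9]].
Insert 8: appended to row 1. P = [[2, 6, 7, 8], [5], [9]].
Insert 4: 4 bumps 6 from row 1; 6 appends to row 2. P = [[2, 4, 7, 8], [5, 6], [9]].
Insert 3: 3 bumps 4 from row 1; 4 bumps 5 from row 2; 5 bumps 9 from row 3; 9 starts row 4. P = [[2, 3, 7, 8], [4, 6], [5], [9]].
Insert 1: 1 bumps 2 from row 1; 2 bumps 4 from row 2; 4 bumps 5 from row 3; 5 bumps 9 from row 4; 9 starts row 5. P = [[1, 3, 7, 8], [2, 6], [4], [5], [9]].

So P = [[1, 3, 7, 8], [2, 6], [4], [5], [9]], Q = [[1, 2, 4, 6], [3, 7], [5], [8], [9]].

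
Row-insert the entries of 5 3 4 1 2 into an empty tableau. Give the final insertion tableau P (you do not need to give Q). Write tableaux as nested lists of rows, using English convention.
P = [[1, 2], [3, 4], [5]]

Insert 5: appended to row 1. P = [[5]].
Insert 3: 3 bumps 5 from row 1; 5 starts row 2. P = [[3], [5]].
Insert 4: appended to row 1. P = [[3, 4], [5]].
Insert 1: 1 bumps 3 from row 1; 3 bumps 5 from row 2; 5 starts row 3. P = [[1, 4], [3], [5]].
Insert 2: 2 bumps 4 from row 1; 4 appends to row 2. P = [[1, 2], [3, 4], [5]].

So P = [[1, 2], [3, 4], [5]].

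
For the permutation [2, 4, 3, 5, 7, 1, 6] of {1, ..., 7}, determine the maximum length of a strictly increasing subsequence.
4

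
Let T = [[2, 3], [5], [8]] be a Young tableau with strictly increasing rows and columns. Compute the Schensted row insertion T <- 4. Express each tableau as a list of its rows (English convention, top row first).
[[2, 3, 4], [5], [8]]

4 is larger than every entry of row 1, so it is appended to row 1. The new tableau is [[2, 3, 4], [5], [8]].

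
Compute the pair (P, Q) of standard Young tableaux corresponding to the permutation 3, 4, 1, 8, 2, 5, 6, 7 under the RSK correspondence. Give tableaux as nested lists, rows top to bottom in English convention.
P = [[1, 2, 5, 6, 7], [3, 4, 8]], Q = [[1, 2, 4, 7, 8], [3, 5, 6]]

Insert each entry of the permutation into P by Schensted row insertion, recording in Q the position of each new cell.

After inserting 3: P = [[3]].
After inserting 4: P = [[3, 4]].
After inserting 1: P = [[1, 4], [3]].
After inserting 8: P = [[1, 4, 8], [3]].
After inserting 2: P = [[1, 2, 8], [3, 4]].
After inserting 5: P = [[1, 2, 5], [3, 4, 8]].
After inserting 6: P = [[1, 2, 5, 6], [3, 4, 8]].
After inserting 7: P = [[1, 2, 5, 6, 7], [3, 4, 8]].

So P = [[1, 2, 5, 6, 7], [3, 4, 8]], Q = [[1, 2, 4, 7, 8], [3, 5, 6]].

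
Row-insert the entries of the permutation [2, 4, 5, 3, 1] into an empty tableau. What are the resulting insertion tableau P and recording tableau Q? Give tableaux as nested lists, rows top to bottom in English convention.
Insert each entry of the permutation into P by Schensted row insertion, recording in Q the position of each new cell.

Insert 2: appended to row 1. P = [[2]], Q = [[1]].
Insert 4: appended to row 1. P = [[2, 4]], Q = [[1, 2]].
Insert 5: appended to row 1. P = [[2, 4, 5]], Q = [[1, 2, 3]].
Insert 3: 3 bumps 4 from row 1; 4 starts row 2. P = [[2, 3, 5], [4]], Q = [[1, 2, 3], [4]].
Insert 1: 1 bumps 2 from row 1; 2 bumps 4 from row 2; 4 starts row 3. P = [[1, 3, 5], [2], [4]], Q = [[1, 2, 3], [4], [5]].

So P = [[1, 3, 5], [2], [4]], Q = [[1, 2, 3], [4], [5]].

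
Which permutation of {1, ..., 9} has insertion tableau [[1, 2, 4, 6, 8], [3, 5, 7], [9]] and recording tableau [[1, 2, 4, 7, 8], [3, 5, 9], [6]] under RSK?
1 3 2 9 5 4 7 8 6

Reverse the RSK construction: for i from n down to 1, find the cell of Q containing i, remove the entry at that cell from P, and reverse-bump it up through P; the value ejected from row 1 is w(i).

Step i=9: Q has 9 at row 2, column 3; remove 7 from row 2 of P and reverse-bump: 7 enters row 1 and ejects 6. So w(9) = 6. P is now [[1, 2, 4, 7, 8], [3, 5], [9]].
Step i=8: Q has 8 at row 1, column 5; remove that cell from P, ejecting 8. So w(8) = 8. P is now [[1, 2, 4, 7], [3, 5], [9]].
Step i=7: Q has 7 at row 1, column 4; remove that cell from P, ejecting 7. So w(7) = 7. P is now [[1, 2, 4], [3, 5], [9]].
Step i=6: Q has 6 at row 3, column 1; remove 9 from row 3 of P and reverse-bump: 9 enters row 2 and ejects 5; 5 enters row 1 and ejects 4. So w(6) = 4. P is now [[1, 2, 5], [3, 9]].
Step i=5: Q has 5 at row 2, column 2; remove 9 from row 2 of P and reverse-bump: 9 enters row 1 and ejects 5. So w(5) = 5. P is now [[1, 2, 9], [3]].
Step i=4: Q has 4 at row 1, column 3; remove that cell from P, ejecting 9. So w(4) = 9. P is now [[1, 2], [3]].
Step i=3: Q has 3 at row 2, column 1; remove 3 from row 2 of P and reverse-bump: 3 enters row 1 and ejects 2. So w(3) = 2. P is now [[1, 3]].
Step i=2: Q has 2 at row 1, column 2; remove that cell from P, ejecting 3. So w(2) = 3. P is now [[1]].
Step i=1: Q has 1 at row 1, column 1; remove that cell from P, ejecting 1. So w(1) = 1. P is now [].

So w = 1 3 2 9 5 4 7 8 6.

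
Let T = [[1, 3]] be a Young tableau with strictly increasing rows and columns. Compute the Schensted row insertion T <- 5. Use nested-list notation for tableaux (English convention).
5 is larger than every entry of row 1, so it is appended to row 1. The new tableau is [[1, 3, 5]].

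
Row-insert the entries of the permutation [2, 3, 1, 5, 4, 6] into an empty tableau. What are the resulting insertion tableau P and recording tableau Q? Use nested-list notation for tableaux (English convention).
P = [[1, 3, 4, 6], [2, 5]], Q = [[1, 2, 4, 6], [3, 5]]

Insert each entry of the permutation into P by Schensted row insertion, recording in Q the position of each new cell.

Insert 2: appended to row 1. P = [[2]].
Insert 3: appended to row 1. P = [[2, 3]].
Insert 1: 1 bumps 2 from row 1; 2 starts row 2. P = [[1, 3], [2]].
Insert 5: appended to row 1. P = [[1, 3, 5], [2]].
Insert 4: 4 bumps 5 from row 1; 5 appends to row 2. P = [[1, 3, 4], [2, 5]].
Insert 6: appended to row 1. P = [[1, 3, 4, 6], [2, 5]].

So P = [[1, 3, 4, 6], [2, 5]], Q = [[1, 2, 4, 6], [3, 5]].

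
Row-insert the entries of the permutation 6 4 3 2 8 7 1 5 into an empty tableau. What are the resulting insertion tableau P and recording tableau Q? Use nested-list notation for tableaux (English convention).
Insert each entry of the permutation into P by Schensted row insertion, recording in Q the position of each new cell.

Insert 6: appended to row 1. P = [[6]].
Insert 4: 4 bumps 6 from row 1; 6 starts row 2. P = [[4], [6]].
Insert 3: 3 bumps 4 from row 1; 4 bumps 6 from row 2; 6 starts row 3. P = [[3], [4], [6]].
Insert 2: 2 bumps 3 from row 1; 3 bumps 4 from row 2; 4 bumps 6 from row 3; 6 starts row 4. P = [[2], [3], [4], [6]].
Insert 8: appended to row 1. P = [[2, 8], [3], [4], [6]].
Insert 7: 7 bumps 8 from row 1; 8 appends to row 2. P = [[2, 7], [3, 8], [4], [6]].
Insert 1: 1 bumps 2 from row 1; 2 bumps 3 from row 2; 3 bumps 4 from row 3; 4 bumps 6 from row 4; 6 starts row 5. P = [[1, 7], [2, 8], [3], [4], [6]].
Insert 5: 5 bumps 7 from row 1; 7 bumps 8 from row 2; 8 appends to row 3. P = [[1, 5], [2, 7], [3, 8], [4], [6]].

So P = [[1, 5], [2, 7], [3, 8], [4], [6]], Q = [[1, 5], [2, 6], [3, 8], [4], [7]].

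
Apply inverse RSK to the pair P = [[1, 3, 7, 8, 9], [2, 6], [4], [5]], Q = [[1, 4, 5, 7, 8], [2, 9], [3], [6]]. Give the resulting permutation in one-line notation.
5 4 2 6 7 1 8 9 3

Reverse the RSK construction: for i from n down to 1, find the cell of Q containing i, remove the entry at that cell from P, and reverse-bump it up through P; the value ejected from row 1 is w(i).

Step i=9: Q has 9 at row 2, column 2; remove 6 from row 2 of P and reverse-bump: 6 enters row 1 and ejects 3. So w(9) = 3. P is now [[1, 6, 7, 8, 9], [2], [4], [5]].
Step i=8: Q has 8 at row 1, column 5; remove that cell from P, ejecting 9. So w(8) = 9. P is now [[1, 6, 7, 8], [2], [4], [5]].
Step i=7: Q has 7 at row 1, column 4; remove that cell from P, ejecting 8. So w(7) = 8. P is now [[1, 6, 7], [2], [4], [5]].
Step i=6: Q has 6 at row 4, column 1; remove 5 from row 4 of P and reverse-bump: 5 enters row 3 and ejects 4; 4 enters row 2 and ejects 2; 2 enters row 1 and ejects 1. So w(6) = 1. P is now [[2, 6, 7], [4], [5]].
Step i=5: Q has 5 at row 1, column 3; remove that cell from P, ejecting 7. So w(5) = 7. P is now [[2, 6], [4], [5]].
Step i=4: Q has 4 at row 1, column 2; remove that cell from P, ejecting 6. So w(4) = 6. P is now [[2], [4], [5]].
Step i=3: Q has 3 at row 3, column 1; remove 5 from row 3 of P and reverse-bump: 5 enters row 2 and ejects 4; 4 enters row 1 and ejects 2. So w(3) = 2. P is now [[4], [5]].
Step i=2: Q has 2 at row 2, column 1; remove 5 from row 2 of P and reverse-bump: 5 enters row 1 and ejects 4. So w(2) = 4. P is now [[5]].
Step i=1: Q has 1 at row 1, column 1; remove that cell from P, ejecting 5. So w(1) = 5. P is now [].

So w = 5 4 2 6 7 1 8 9 3.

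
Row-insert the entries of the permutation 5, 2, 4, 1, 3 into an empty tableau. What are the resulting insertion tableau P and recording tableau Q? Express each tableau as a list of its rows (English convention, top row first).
P = [[1, 3], [2, 4], [5]], Q = [[1, 3], [2, 5], [4]]

Insert each entry of the permutation into P by Schensted row insertion, recording in Q the position of each new cell.

Insert 5: appended to row 1. P = [[5]].
Insert 2: 2 bumps 5 from row 1; 5 starts row 2. P = [[2], [5]].
Insert 4: appended to row 1. P = [[2, 4], [5]].
Insert 1: 1 bumps 2 from row 1; 2 bumps 5 from row 2; 5 starts row 3. P = [[1, 4], [2], [5]].
Insert 3: 3 bumps 4 from row 1; 4 appends to row 2. P = [[1, 3], [2, 4], [5]].

So P = [[1, 3], [2, 4], [5]], Q = [[1, 3], [2, 5], [4]].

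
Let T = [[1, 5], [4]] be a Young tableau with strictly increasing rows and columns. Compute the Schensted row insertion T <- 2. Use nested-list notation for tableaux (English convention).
[[1, 2], [4, 5]]

In row 1, 2 replaces 5 (the leftmost entry greater than 2); 5 is bumped to row 2. 5 is appended to row 2. The new tableau is [[1, 2], [4, 5]].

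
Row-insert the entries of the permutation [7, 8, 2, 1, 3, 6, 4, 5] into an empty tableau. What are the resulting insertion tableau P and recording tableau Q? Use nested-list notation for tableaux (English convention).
Insert each entry of the permutation into P by Schensted row insertion, recording in Q the position of each new cell.

Insert 7: appended to row 1. P = [[7]].
Insert 8: appended to row 1. P = [[7, 8]].
Insert 2: 2 bumps 7 from row 1; 7 starts row 2. P = [[2, 8], [7]].
Insert 1: 1 bumps 2 from row 1; 2 bumps 7 from row 2; 7 starts row 3. P = [[1, 8], [2], [7]].
Insert 3: 3 bumps 8 from row 1; 8 appends to row 2. P = [[1, 3], [2, 8], [7]].
Insert 6: appended to row 1. P = [[1, 3, 6], [2, 8], [7]].
Insert 4: 4 bumps 6 from row 1; 6 bumps 8 from row 2; 8 appends to row 3. P = [[1, 3, 4], [2, 6], [7, 8]].
Insert 5: appended to row 1. P = [[1, 3, 4, 5], [2, 6], [7, 8]].

So P = [[1, 3, 4, 5], [2, 6], [7, 8]], Q = [[1, 2, 6, 8], [3, 5], [4, 7]].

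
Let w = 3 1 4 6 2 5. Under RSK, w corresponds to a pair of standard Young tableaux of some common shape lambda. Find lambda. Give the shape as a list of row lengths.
[3, 3]

RSK row insertion gives P = [[1, 2, 5], [3, 4, 6]], which has shape [3, 3].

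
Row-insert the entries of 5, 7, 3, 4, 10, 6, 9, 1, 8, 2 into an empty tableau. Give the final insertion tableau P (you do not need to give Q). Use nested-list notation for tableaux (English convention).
P = [[1, 2, 6, 8], [3, 4, 9], [5, 7], [10]]

Insert 5: appended to row 1. P = [[5]].
Insert 7: appended to row 1. P = [[5, 7]].
Insert 3: 3 bumps 5 from row 1; 5 starts row 2. P = [[3, 7], [5]].
Insert 4: 4 bumps 7 from row 1; 7 appends to row 2. P = [[3, 4], [5, 7]].
Insert 10: appended to row 1. P = [[3, 4, 10], [5, 7]].
Insert 6: 6 bumps 10 from row 1; 10 appends to row 2. P = [[3, 4, 6], [5, 7, 10]].
Insert 9: appended to row 1. P = [[3, 4, 6, 9], [5, 7, 10]].
Insert 1: 1 bumps 3 from row 1; 3 bumps 5 from row 2; 5 starts row 3. P = [[1, 4, 6, 9], [3, 7, 10], [5]].
Insert 8: 8 bumps 9 from row 1; 9 bumps 10 from row 2; 10 appends to row 3. P = [[1, 4, 6, 8], [3, 7, 9], [5, 10]].
Insert 2: 2 bumps 4 from row 1; 4 bumps 7 from row 2; 7 bumps 10 from row 3; 10 starts row 4. P = [[1, 2, 6, 8], [3, 4, 9], [5, 7], [10]].

So P = [[1, 2, 6, 8], [3, 4, 9], [5, 7], [10]].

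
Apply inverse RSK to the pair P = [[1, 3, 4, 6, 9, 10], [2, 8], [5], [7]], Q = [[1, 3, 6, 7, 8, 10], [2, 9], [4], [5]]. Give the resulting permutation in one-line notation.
Reverse the RSK construction: for i from n down to 1, find the cell of Q containing i, remove the entry at that cell from P, and reverse-bump it up through P; the value ejected from row 1 is w(i).

Step i=10: Q has 10 at row 1, column 6; remove that cell from P, ejecting 10. So w(10) = 10. P is now [[1, 3, 4, 6, 9], [2, 8], [5], [7]].
Step i=9: Q has 9 at row 2, column 2; remove 8 from row 2 of P and reverse-bump: 8 enters row 1 and ejects 6. So w(9) = 6. P is now [[1, 3, 4, 8, 9], [2], [5], [7]].
Step i=8: Q has 8 at row 1, column 5; remove that cell from P, ejecting 9. So w(8) = 9. P is now [[1, 3, 4, 8], [2], [5], [7]].
Step i=7: Q has 7 at row 1, column 4; remove that cell from P, ejecting 8. So w(7) = 8. P is now [[1, 3, 4], [2], [5], [7]].
Step i=6: Q has 6 at row 1, column 3; remove that cell from P, ejecting 4. So w(6) = 4. P is now [[1, 3], [2], [5], [7]].
Step i=5: Q has 5 at row 4, column 1; remove 7 from row 4 of P and reverse-bump: 7 enters row 3 and ejects 5; 5 enters row 2 and ejects 2; 2 enters row 1 and ejects 1. So w(5) = 1. P is now [[2, 3], [5], [7]].
Step i=4: Q has 4 at row 3, column 1; remove 7 from row 3 of P and reverse-bump: 7 enters row 2 and ejects 5; 5 enters row 1 and ejects 3. So w(4) = 3. P is now [[2, 5], [7]].
Step i=3: Q has 3 at row 1, column 2; remove that cell from P, ejecting 5. So w(3) = 5. P is now [[2], [7]].
Step i=2: Q has 2 at row 2, column 1; remove 7 from row 2 of P and reverse-bump: 7 enters row 1 and ejects 2. So w(2) = 2. P is now [[7]].
Step i=1: Q has 1 at row 1, column 1; remove that cell from P, ejecting 7. So w(1) = 7. P is now [].

So w = 7 2 5 3 1 4 8 9 6 10.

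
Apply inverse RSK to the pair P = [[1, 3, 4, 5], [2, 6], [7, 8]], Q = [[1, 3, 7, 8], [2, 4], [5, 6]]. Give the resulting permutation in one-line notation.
7 2 8 6 1 3 4 5

Reverse the RSK construction: for i from n down to 1, find the cell of Q containing i, remove the entry at that cell from P, and reverse-bump it up through P; the value ejected from row 1 is w(i).

Step i=8: Q has 8 at row 1, column 4; remove that cell from P, ejecting 5. So w(8) = 5. P is now [[1, 3, 4], [2, 6], [7, 8]].
Step i=7: Q has 7 at row 1, column 3; remove that cell from P, ejecting 4. So w(7) = 4. P is now [[1, 3], [2, 6], [7, 8]].
Step i=6: Q has 6 at row 3, column 2; remove 8 from row 3 of P and reverse-bump: 8 enters row 2 and ejects 6; 6 enters row 1 and ejects 3. So w(6) = 3. P is now [[1, 6], [2, 8], [7]].
Step i=5: Q has 5 at row 3, column 1; remove 7 from row 3 of P and reverse-bump: 7 enters row 2 and ejects 2; 2 enters row 1 and ejects 1. So w(5) = 1. P is now [[2, 6], [7, 8]].
Step i=4: Q has 4 at row 2, column 2; remove 8 from row 2 of P and reverse-bump: 8 enters row 1 and ejects 6. So w(4) = 6. P is now [[2, 8], [7]].
Step i=3: Q has 3 at row 1, column 2; remove that cell from P, ejecting 8. So w(3) = 8. P is now [[2], [7]].
Step i=2: Q has 2 at row 2, column 1; remove 7 from row 2 of P and reverse-bump: 7 enters row 1 and ejects 2. So w(2) = 2. P is now [[7]].
Step i=1: Q has 1 at row 1, column 1; remove that cell from P, ejecting 7. So w(1) = 7. P is now [].

So w = 7 2 8 6 1 3 4 5.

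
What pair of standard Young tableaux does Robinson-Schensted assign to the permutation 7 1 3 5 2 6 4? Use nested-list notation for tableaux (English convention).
P = [[1, 2, 4, 6], [3, 5], [7]], Q = [[1, 3, 4, 6], [2, 7], [5]]

Insert each entry of the permutation into P by Schensted row insertion, recording in Q the position of each new cell.

Insert 7: appended to row 1. P = [[7]].
Insert 1: 1 bumps 7 from row 1; 7 starts row 2. P = [[1], [7]].
Insert 3: appended to row 1. P = [[1, 3], [7]].
Insert 5: appended to row 1. P = [[1, 3, 5], [7]].
Insert 2: 2 bumps 3 from row 1; 3 bumps 7 from row 2; 7 starts row 3. P = [[1, 2, 5], [3], [7]].
Insert 6: appended to row 1. P = [[1, 2, 5, 6], [3], [7]].
Insert 4: 4 bumps 5 from row 1; 5 appends to row 2. P = [[1, 2, 4, 6], [3, 5], [7]].

So P = [[1, 2, 4, 6], [3, 5], [7]], Q = [[1, 3, 4, 6], [2, 7], [5]].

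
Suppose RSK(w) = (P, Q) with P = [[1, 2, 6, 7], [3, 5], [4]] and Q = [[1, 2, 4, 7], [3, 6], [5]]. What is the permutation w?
4 5 3 6 1 2 7

Reverse the RSK construction: for i from n down to 1, find the cell of Q containing i, remove the entry at that cell from P, and reverse-bump it up through P; the value ejected from row 1 is w(i).

Step i=7: Q has 7 at row 1, column 4; remove that cell from P, ejecting 7. So w(7) = 7. P is now [[1, 2, 6], [3, 5], [4]].
Step i=6: Q has 6 at row 2, column 2; remove 5 from row 2 of P and reverse-bump: 5 enters row 1 and ejects 2. So w(6) = 2. P is now [[1, 5, 6], [3], [4]].
Step i=5: Q has 5 at row 3, column 1; remove 4 from row 3 of P and reverse-bump: 4 enters row 2 and ejects 3; 3 enters row 1 and ejects 1. So w(5) = 1. P is now [[3, 5, 6], [4]].
Step i=4: Q has 4 at row 1, column 3; remove that cell from P, ejecting 6. So w(4) = 6. P is now [[3, 5], [4]].
Step i=3: Q has 3 at row 2, column 1; remove 4 from row 2 of P and reverse-bump: 4 enters row 1 and ejects 3. So w(3) = 3. P is now [[4, 5]].
Step i=2: Q has 2 at row 1, column 2; remove that cell from P, ejecting 5. So w(2) = 5. P is now [[4]].
Step i=1: Q has 1 at row 1, column 1; remove that cell from P, ejecting 4. So w(1) = 4. P is now [].

So w = 4 5 3 6 1 2 7.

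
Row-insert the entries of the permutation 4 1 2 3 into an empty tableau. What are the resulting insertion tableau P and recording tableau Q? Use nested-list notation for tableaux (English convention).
Insert each entry of the permutation into P by Schensted row insertion, recording in Q the position of each new cell.

Insert 4: appended to row 1. P = [[4]], Q = [[1]].
Insert 1: 1 bumps 4 from row 1; 4 starts row 2. P = [[1], [4]], Q = [[1], [2]].
Insert 2: appended to row 1. P = [[1, 2], [4]], Q = [[1, 3], [2]].
Insert 3: appended to row 1. P = [[1, 2, 3], [4]], Q = [[1, 3, 4], [2]].

So P = [[1, 2, 3], [4]], Q = [[1, 3, 4], [2]].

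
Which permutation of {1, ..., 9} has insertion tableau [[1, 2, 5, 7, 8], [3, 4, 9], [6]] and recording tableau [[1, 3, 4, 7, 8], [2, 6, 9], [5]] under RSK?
Reverse the RSK construction: for i from n down to 1, find the cell of Q containing i, remove the entry at that cell from P, and reverse-bump it up through P; the value ejected from row 1 is w(i).

Step i=9: Q has 9 at row 2, column 3; remove 9 from row 2 of P and reverse-bump: 9 enters row 1 and ejects 8. So w(9) = 8. P is now [[1, 2, 5, 7, 9], [3, 4], [6]].
Step i=8: Q has 8 at row 1, column 5; remove that cell from P, ejecting 9. So w(8) = 9. P is now [[1, 2, 5, 7], [3, 4], [6]].
Step i=7: Q has 7 at row 1, column 4; remove that cell from P, ejecting 7. So w(7) = 7. P is now [[1, 2, 5], [3, 4], [6]].
Step i=6: Q has 6 at row 2, column 2; remove 4 from row 2 of P and reverse-bump: 4 enters row 1 and ejects 2. So w(6) = 2. P is now [[1, 4, 5], [3], [6]].
Step i=5: Q has 5 at row 3, column 1; remove 6 from row 3 of P and reverse-bump: 6 enters row 2 and ejects 3; 3 enters row 1 and ejects 1. So w(5) = 1. P is now [[3, 4, 5], [6]].
Step i=4: Q has 4 at row 1, column 3; remove that cell from P, ejecting 5. So w(4) = 5. P is now [[3, 4], [6]].
Step i=3: Q has 3 at row 1, column 2; remove that cell from P, ejecting 4. So w(3) = 4. P is now [[3], [6]].
Step i=2: Q has 2 at row 2, column 1; remove 6 from row 2 of P and reverse-bump: 6 enters row 1 and ejects 3. So w(2) = 3. P is now [[6]].
Step i=1: Q has 1 at row 1, column 1; remove that cell from P, ejecting 6. So w(1) = 6. P is now [].

So w = 6 3 4 5 1 2 7 9 8.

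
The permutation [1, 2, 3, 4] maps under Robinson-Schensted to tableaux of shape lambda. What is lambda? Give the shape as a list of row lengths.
[4]

Row-insert each entry into an empty tableau.

After inserting 1: P = [[1]].
After inserting 2: P = [[1, 2]].
After inserting 3: P = [[1, 2, 3]].
After inserting 4: P = [[1, 2, 3, 4]].

The final insertion tableau P = [[1, 2, 3, 4]] has shape [4].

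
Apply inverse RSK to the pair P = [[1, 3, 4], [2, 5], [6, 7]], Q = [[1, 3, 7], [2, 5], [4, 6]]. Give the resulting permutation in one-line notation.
Reverse the RSK construction: for i from n down to 1, find the cell of Q containing i, remove the entry at that cell from P, and reverse-bump it up through P; the value ejected from row 1 is w(i).

Step i=7: Q has 7 at row 1, column 3; remove that cell from P, ejecting 4. So w(7) = 4. P is now [[1, 3], [2, 5], [6, 7]].
Step i=6: Q has 6 at row 3, column 2; remove 7 from row 3 of P and reverse-bump: 7 enters row 2 and ejects 5; 5 enters row 1 and ejects 3. So w(6) = 3. P is now [[1, 5], [2, 7], [6]].
Step i=5: Q has 5 at row 2, column 2; remove 7 from row 2 of P and reverse-bump: 7 enters row 1 and ejects 5. So w(5) = 5. P is now [[1, 7], [2], [6]].
Step i=4: Q has 4 at row 3, column 1; remove 6 from row 3 of P and reverse-bump: 6 enters row 2 and ejects 2; 2 enters row 1 and ejects 1. So w(4) = 1. P is now [[2, 7], [6]].
Step i=3: Q has 3 at row 1, column 2; remove that cell from P, ejecting 7. So w(3) = 7. P is now [[2], [6]].
Step i=2: Q has 2 at row 2, column 1; remove 6 from row 2 of P and reverse-bump: 6 enters row 1 and ejects 2. So w(2) = 2. P is now [[6]].
Step i=1: Q has 1 at row 1, column 1; remove that cell from P, ejecting 6. So w(1) = 6. P is now [].

So w = 6 2 7 1 5 3 4.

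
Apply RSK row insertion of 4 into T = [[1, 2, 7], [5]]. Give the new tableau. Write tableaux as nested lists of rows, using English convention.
[[1, 2, 4], [5, 7]]

In row 1, 4 replaces 7 (the leftmost entry greater than 4); 7 is bumped to row 2. 7 is appended to row 2. The new tableau is [[1, 2, 4], [5, 7]].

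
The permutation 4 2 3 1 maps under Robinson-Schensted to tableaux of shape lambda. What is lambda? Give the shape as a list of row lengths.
Row-insert each entry into an empty tableau.

After inserting 4: P = [[4]].
After inserting 2: P = [[2], [4]].
After inserting 3: P = [[2, 3], [4]].
After inserting 1: P = [[1, 3], [2], [4]].

The final insertion tableau P = [[1, 3], [2], [4]] has shape [2, 1, 1].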